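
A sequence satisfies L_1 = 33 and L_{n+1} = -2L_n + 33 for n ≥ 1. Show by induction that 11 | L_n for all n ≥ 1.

Base case: L_1 = 33 = 11·3, so 11 | L_1.
Assume 11 | L_r, so L_r = 11t for some integer t.
Then L_{r+1} = -2L_r + 33 = -2·(11t) + 33 = 11(-2t + 3), so 11 | L_{r+1}.
So the property holds for r+1, and by induction 11 | L_n for all n ≥ 1.

11 | L_n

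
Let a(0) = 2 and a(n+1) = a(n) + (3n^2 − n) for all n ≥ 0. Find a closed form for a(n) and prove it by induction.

Claim: a(n) = n^3 − 2n^2 + n + 2.

Base case: a(0) = 2, and 0^3 − 2·0^2 + 0 + 2 = 2.
Assume a(j) = j^3 − 2j^2 + j + 2.
Then a(j+1) = a(j) + (3j^2 − j) = (j^3 − 2j^2 + j + 2) + (3j^2 − j) = j^3 + j^2 + 2,
and (j+1)^3 − 2·(j+1)^2 + (j+1) + 2 = j^3 + j^2 + 2.
This completes the inductive step, so a(n) = n^3 − 2n^2 + n + 2 for all n ≥ 0.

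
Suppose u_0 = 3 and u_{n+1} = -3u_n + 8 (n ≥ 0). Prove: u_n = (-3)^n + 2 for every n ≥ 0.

Base case: u_0 = 3, and (-3)^0 + 2 = 1 + 2 = 3.
Assume u_m = (-3)^m + 2 for some m ≥ 0.
Then u_{m+1} = -3u_m + 8 = -3·((-3)^m + 2) + 8 = -3·(-3)^m − 6 + 8 = (-3)^{m+1} + 2.
So the formula holds for m+1, and by induction u_n = (-3)^n + 2 for all n ≥ 0.

u_n = (-3)^n + 2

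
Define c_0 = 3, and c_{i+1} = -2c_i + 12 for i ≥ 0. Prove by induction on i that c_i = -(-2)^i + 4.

Base case: c_0 = 3, and -(-2)^0 + 4 = -1 + 4 = 3.
Assume c_j = -(-2)^j + 4 for some j ≥ 0.
Then c_{j+1} = -2c_j + 12 = -2·(-(-2)^j + 4) + 12 = 2·(-2)^j − 8 + 12 = -(-2)^{j+1} + 4.
By induction, c_i = -(-2)^i + 4 for all i ≥ 0.

c_i = -(-2)^i + 4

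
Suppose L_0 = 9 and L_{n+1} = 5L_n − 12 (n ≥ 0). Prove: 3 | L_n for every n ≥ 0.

Base case: L_0 = 9 = 3·3, so 3 | L_0.
Assume 3 | L_m, so L_m = 3t for some integer t.
Then L_{m+1} = 5L_m − 12 = 5·(3t) − 12 = 3(5t − 4), so 3 | L_{m+1}.
Hence 3 | L_n for every n ≥ 0, by induction.

3 | L_n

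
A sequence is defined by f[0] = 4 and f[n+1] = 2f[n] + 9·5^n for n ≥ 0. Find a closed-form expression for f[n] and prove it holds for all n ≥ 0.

Claim: f[n] = 2^n + 3·5^n.

Base case: f[0] = 4, and 2^0 + 3·5^0 = 1 + 3 = 4.
Assume f[m] = 2^m + 3·5^m for some m ≥ 0.
Then f[m+1] = 2f[m] + 9·5^m = 2·(2^m + 3·5^m) + 9·5^m = 2^{m+1} + 6·5^m + 9·5^m = 2^{m+1} + 15·5^m = 2^{m+1} + 3·5^{m+1}.
Hence f[n] = 2^n + 3·5^n for every n ≥ 0, by induction.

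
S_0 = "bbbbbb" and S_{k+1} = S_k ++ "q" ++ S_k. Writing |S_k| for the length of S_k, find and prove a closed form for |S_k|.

Claim: |S_k| = 7·2^k − 1.

Base case: |S_0| = 6, and 7·2^0 − 1 = 6.
Assume |S_r| = 7·2^r − 1.
Then |S_{r+1}| = |S_r| + 1 + |S_r| = 2|S_r| + 1 = 2(7·2^r − 1) + 1 = 7·2^{r+1} − 2 + 1 = 7·2^{r+1} − 1.
So the formula holds for r+1, and by induction |S_k| = 7·2^k − 1 for all k ≥ 0.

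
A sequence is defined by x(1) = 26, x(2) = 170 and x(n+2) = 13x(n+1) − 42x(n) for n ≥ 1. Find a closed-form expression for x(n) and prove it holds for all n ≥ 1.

Claim: x(n) = 2·6^n + 2·7^n.

Base cases: x(1) = 26 and 2·6^1 + 2·7^1 = 26; x(2) = 170 and 2·6^2 + 2·7^2 = 170.
Assume x(i) = 2·6^i + 2·7^i for all 1 ≤ i ≤ j, where j ≥ 2.
Then x(j+1) = 13x(j) − 42x(j−1) = 13·(2·6^j + 2·7^j) − 42·(2·6^{j−1} + 2·7^{j−1}) = 2·(13·6 − 42)6^{j−1} + 2·(13·7 − 42)7^{j−1} = 72·6^{j−1} + 98·7^{j−1} = 2·6^{j+1} + 2·7^{j+1}.
Hence x(n) = 2·6^n + 2·7^n for every n ≥ 1, by strong induction.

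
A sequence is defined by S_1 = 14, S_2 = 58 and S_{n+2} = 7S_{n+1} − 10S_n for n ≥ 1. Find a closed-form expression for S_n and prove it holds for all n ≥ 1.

Claim: S_n = 2·5^n + 2·2^n.

Base cases: S_1 = 14 and 2·5^1 + 2·2^1 = 14; S_2 = 58 and 2·5^2 + 2·2^2 = 58.
Assume S_j = 2·5^j + 2·2^j for all 1 ≤ j ≤ m, where m ≥ 2.
Then S_{m+1} = 7S_m − 10S_{m−1} = 7·(2·5^m + 2·2^m) − 10·(2·5^{m−1} + 2·2^{m−1}) = 2·(7·5 − 10)5^{m−1} + 2·(7·2 − 10)2^{m−1} = 50·5^{m−1} + 8·2^{m−1} = 2·5^{m+1} + 2·2^{m+1}.
Hence S_n = 2·5^n + 2·2^n for every n ≥ 1, by strong induction.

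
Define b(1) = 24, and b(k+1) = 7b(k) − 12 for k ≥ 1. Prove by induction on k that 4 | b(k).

Base case: b(1) = 24 = 4·6, so 4 | b(1).
Assume 4 | b(r), so b(r) = 4t for some integer t.
Then b(r+1) = 7b(r) − 12 = 7·(4t) − 12 = 4(7t − 3), so 4 | b(r+1).
This completes the inductive step, so 4 | b(k) for all k ≥ 1.

4 | b(k)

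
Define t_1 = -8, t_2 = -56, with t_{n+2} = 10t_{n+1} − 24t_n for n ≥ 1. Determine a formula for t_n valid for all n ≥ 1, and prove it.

Claim: t_n = 4^n − 2·6^n.

Base cases: t_1 = -8 and 4^1 − 2·6^1 = -8; t_2 = -56 and 4^2 − 2·6^2 = -56.
Assume t_i = 4^i − 2·6^i for all 1 ≤ i ≤ j, where j ≥ 2.
Then t_{j+1} = 10t_j − 24t_{j−1} = 10·(4^j − 2·6^j) − 24·(4^{j−1} − 2·6^{j−1}) = (10·4 − 24)4^{j−1} − 2·(10·6 − 24)6^{j−1} = 16·4^{j−1} − 72·6^{j−1} = 4^{j+1} − 2·6^{j+1}.
So the formula holds for j+1, and by strong induction t_n = 4^n − 2·6^n for all n ≥ 1.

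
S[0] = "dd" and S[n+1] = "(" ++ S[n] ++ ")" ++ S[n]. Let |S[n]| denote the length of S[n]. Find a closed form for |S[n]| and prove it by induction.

Claim: |S[n]| = 2^{n+2} − 2.

Base case: |S[0]| = 2, and 2^{0+2} − 2 = 2.
Assume |S[k]| = 2^{k+2} − 2.
Then |S[k+1]| = 1 + |S[k]| + 1 + |S[k]| = 2|S[k]| + 2 = 2(2^{k+2} − 2) + 2 = 2^{k+3} − 4 + 2 = 2^{k+3} − 2.
By induction, |S[n]| = 2^{n+2} − 2 for all n ≥ 0.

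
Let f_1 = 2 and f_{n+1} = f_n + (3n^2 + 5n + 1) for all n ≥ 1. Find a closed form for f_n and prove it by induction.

Claim: f_n = n^3 + n^2 − n + 1.

Base case: f_1 = 2, and 1^3 + 1^2 − 1 + 1 = 2.
Assume f_m = m^3 + m^2 − m + 1.
Then f_{m+1} = f_m + (3m^2 + 5m + 1) = (m^3 + m^2 − m + 1) + (3m^2 + 5m + 1) = m^3 + 4m^2 + 4m + 2,
and (m+1)^3 + (m+1)^2 − (m+1) + 1 = m^3 + 4m^2 + 4m + 2.
This completes the inductive step, so f_n = n^3 + n^2 − n + 1 for all n ≥ 1.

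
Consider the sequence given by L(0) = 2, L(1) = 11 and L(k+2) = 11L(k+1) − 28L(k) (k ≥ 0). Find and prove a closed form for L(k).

Claim: L(k) = 4^k + 7^k.

Base cases: L(0) = 2 and 4^0 + 7^0 = 2; L(1) = 11 and 4^1 + 7^1 = 11.
Assume L(i) = 4^i + 7^i for all 0 ≤ i ≤ j, where j ≥ 1.
Then L(j+1) = 11L(j) − 28L(j−1) = 11·(4^j + 7^j) − 28·(4^{j−1} + 7^{j−1}) = (11·4 − 28)4^{j−1} + (11·7 − 28)7^{j−1} = 16·4^{j−1} + 49·7^{j−1} = 4^{j+1} + 7^{j+1}.
This completes the inductive step, so L(k) = 4^k + 7^k for all k ≥ 0.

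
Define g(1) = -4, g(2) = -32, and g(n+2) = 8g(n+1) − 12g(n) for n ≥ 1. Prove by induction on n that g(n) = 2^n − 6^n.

Base cases: g(1) = -4 and 2^1 − 6^1 = -4; g(2) = -32 and 2^2 − 6^2 = -32.
Assume g(j) = 2^j − 6^j for all 1 ≤ j ≤ k, where k ≥ 2.
Then g(k+1) = 8g(k) − 12g(k−1) = 8·(2^k − 6^k) − 12·(2^{k−1} − 6^{k−1}) = (8·2 − 12)2^{k−1} − (8·6 − 12)6^{k−1} = 4·2^{k−1} − 36·6^{k−1} = 2^{k+1} − 6^{k+1}.
This completes the inductive step, so g(n) = 2^n − 6^n for all n ≥ 1.

g(n) = 2^n − 6^n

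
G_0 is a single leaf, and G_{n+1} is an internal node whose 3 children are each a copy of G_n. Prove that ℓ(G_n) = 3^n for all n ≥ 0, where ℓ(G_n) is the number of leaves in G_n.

Base case: ℓ(G_0) = 1, and 3^0 = 1.
Assume ℓ(G_k) = 3^k.
Then ℓ(G_{k+1}) = 3·ℓ(G_k) = 3·3^k = 3^{k+1}.
Hence ℓ(G_n) = 3^n for every n ≥ 0, by induction.

ℓ(G_n) = 3^n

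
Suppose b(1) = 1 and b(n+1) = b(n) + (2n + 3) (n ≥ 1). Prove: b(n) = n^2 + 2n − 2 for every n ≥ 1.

Base case: b(1) = 1, and 1^2 + 2·1 − 2 = 1.
Assume b(k) = k^2 + 2k − 2.
Then b(k+1) = b(k) + (2k + 3) = (k^2 + 2k − 2) + (2k + 3) = k^2 + 4k + 1,
and (k+1)^2 + 2·(k+1) − 2 = k^2 + 4k + 1.
By induction, b(n) = n^2 + 2n − 2 for all n ≥ 1.

b(n) = n^2 + 2n − 2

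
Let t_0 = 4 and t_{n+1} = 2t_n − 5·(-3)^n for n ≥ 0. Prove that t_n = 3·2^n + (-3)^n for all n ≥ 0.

Base case: t_0 = 4, and 3·2^0 + (-3)^0 = 3 + 1 = 4.
Assume t_k = 3·2^k + (-3)^k for some k ≥ 0.
Then t_{k+1} = 2t_k − 5·(-3)^k = 2·(3·2^k + (-3)^k) − 5·(-3)^k = 3·2^{k+1} + 2·(-3)^k − 5·(-3)^k = 3·2^{k+1} − 3·(-3)^k = 3·2^{k+1} + (-3)^{k+1}.
So the formula holds for k+1, and by induction t_n = 3·2^n + (-3)^n for all n ≥ 0.

t_n = 3·2^n + (-3)^n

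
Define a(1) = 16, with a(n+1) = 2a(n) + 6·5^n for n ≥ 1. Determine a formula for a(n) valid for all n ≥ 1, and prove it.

Claim: a(n) = 3·2^n + 2·5^n.

Base case: a(1) = 16, and 3·2^1 + 2·5^1 = 6 + 10 = 16.
Assume a(m) = 3·2^m + 2·5^m for some m ≥ 1.
Then a(m+1) = 2a(m) + 6·5^m = 2·(3·2^m + 2·5^m) + 6·5^m = 3·2^{m+1} + 4·5^m + 6·5^m = 3·2^{m+1} + 10·5^m = 3·2^{m+1} + 2·5^{m+1}.
Hence a(n) = 3·2^n + 2·5^n for every n ≥ 1, by induction.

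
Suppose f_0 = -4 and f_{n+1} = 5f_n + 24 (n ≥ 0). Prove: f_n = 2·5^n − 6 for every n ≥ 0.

Base case: f_0 = -4, and 2·5^0 − 6 = 2 − 6 = -4.
Assume f_k = 2·5^k − 6 for some k ≥ 0.
Then f_{k+1} = 5f_k + 24 = 5·(2·5^k − 6) + 24 = 10·5^k − 30 + 24 = 2·5^{k+1} − 6.
This completes the inductive step, so f_n = 2·5^n − 6 for all n ≥ 0.

f_n = 2·5^n − 6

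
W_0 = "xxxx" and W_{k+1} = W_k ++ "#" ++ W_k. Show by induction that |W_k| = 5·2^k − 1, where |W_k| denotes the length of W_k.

Base case: |W_0| = 4, and 5·2^0 − 1 = 4.
Assume |W_j| = 5·2^j − 1.
Then |W_{j+1}| = |W_j| + 1 + |W_j| = 2|W_j| + 1 = 2(5·2^j − 1) + 1 = 5·2^{j+1} − 2 + 1 = 5·2^{j+1} − 1.
This completes the inductive step, so |W_k| = 5·2^k − 1 for all k ≥ 0.

|W_k| = 5·2^k − 1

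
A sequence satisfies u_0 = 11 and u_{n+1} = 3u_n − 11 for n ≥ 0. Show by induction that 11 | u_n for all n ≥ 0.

Base case: u_0 = 11 = 11·1, so 11 | u_0.
Assume 11 | u_m, so u_m = 11t for some integer t.
Then u_{m+1} = 3u_m − 11 = 3·(11t) − 11 = 11(3t − 1), so 11 | u_{m+1}.
Hence 11 | u_n for every n ≥ 0, by induction.

11 | u_n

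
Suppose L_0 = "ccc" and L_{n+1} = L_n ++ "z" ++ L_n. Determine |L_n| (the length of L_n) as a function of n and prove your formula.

Claim: |L_n| = 2^{n+2} − 1.

Base case: |L_0| = 3, and 2^{0+2} − 1 = 3.
Assume |L_j| = 2^{j+2} − 1.
Then |L_{j+1}| = |L_j| + 1 + |L_j| = 2|L_j| + 1 = 2(2^{j+2} − 1) + 1 = 2^{j+3} − 2 + 1 = 2^{j+3} − 1.
So the formula holds for j+1, and by induction |L_n| = 2^{n+2} − 1 for all n ≥ 0.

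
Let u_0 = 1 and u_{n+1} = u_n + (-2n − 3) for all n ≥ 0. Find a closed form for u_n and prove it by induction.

Claim: u_n = -n^2 − 2n + 1.

Base case: u_0 = 1, and -0^2 − 2·0 + 1 = 1.
Assume u_m = -m^2 − 2m + 1.
Then u_{m+1} = u_m + (-2m − 3) = (-m^2 − 2m + 1) + (-2m − 3) = -m^2 − 4m − 2,
and -(m+1)^2 − 2·(m+1) + 1 = -m^2 − 4m − 2.
This completes the inductive step, so u_n = -n^2 − 2n + 1 for all n ≥ 0.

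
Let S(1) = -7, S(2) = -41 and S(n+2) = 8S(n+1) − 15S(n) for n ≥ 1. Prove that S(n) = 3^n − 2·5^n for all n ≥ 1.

Base cases: S(1) = -7 and 3^1 − 2·5^1 = -7; S(2) = -41 and 3^2 − 2·5^2 = -41.
Assume S(i) = 3^i − 2·5^i for all 1 ≤ i ≤ j, where j ≥ 2.
Then S(j+1) = 8S(j) − 15S(j−1) = 8·(3^j − 2·5^j) − 15·(3^{j−1} − 2·5^{j−1}) = (8·3 − 15)3^{j−1} − 2·(8·5 − 15)5^{j−1} = 9·3^{j−1} − 50·5^{j−1} = 3^{j+1} − 2·5^{j+1}.
So the formula holds for j+1, and by strong induction S(n) = 3^n − 2·5^n for all n ≥ 1.

S(n) = 3^n − 2·5^n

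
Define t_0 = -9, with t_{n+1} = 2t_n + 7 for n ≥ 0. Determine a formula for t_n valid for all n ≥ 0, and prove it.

Claim: t_n = -2^{n+1} − 7.

Base case: t_0 = -9, and -2^{0+1} − 7 = -2 − 7 = -9.
Assume t_j = -2^{j+1} − 7 for some j ≥ 0.
Then t_{j+1} = 2t_j + 7 = 2·(-2^{j+1} − 7) + 7 = -2^{j+2} − 14 + 7 = -2^{j+2} − 7.
This completes the inductive step, so t_n = -2^{n+1} − 7 for all n ≥ 0.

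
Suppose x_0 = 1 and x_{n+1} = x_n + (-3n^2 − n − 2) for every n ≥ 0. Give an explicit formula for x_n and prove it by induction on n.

Claim: x_n = -n^3 + n^2 − 2n + 1.

Base case: x_0 = 1, and -0^3 + 0^2 − 2·0 + 1 = 1.
Assume x_j = -j^3 + j^2 − 2j + 1.
Then x_{j+1} = x_j + (-3j^2 − j − 2) = (-j^3 + j^2 − 2j + 1) + (-3j^2 − j − 2) = -j^3 − 2j^2 − 3j − 1,
and -(j+1)^3 + (j+1)^2 − 2·(j+1) + 1 = -j^3 − 2j^2 − 3j − 1.
This completes the inductive step, so x_n = -n^3 + n^2 − 2n + 1 for all n ≥ 0.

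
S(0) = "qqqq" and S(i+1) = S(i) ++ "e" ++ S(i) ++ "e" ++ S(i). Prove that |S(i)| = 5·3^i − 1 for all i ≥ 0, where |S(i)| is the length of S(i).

Base case: |S(0)| = 4, and 5·3^0 − 1 = 4.
Assume |S(j)| = 5·3^j − 1.
Then |S(j+1)| = 3|S(j)| + 2 = 3(5·3^j − 1) + 2 = 5·3^{j+1} − 3 + 2 = 5·3^{j+1} − 1.
Hence |S(i)| = 5·3^i − 1 for every i ≥ 0, by induction.

|S(i)| = 5·3^i − 1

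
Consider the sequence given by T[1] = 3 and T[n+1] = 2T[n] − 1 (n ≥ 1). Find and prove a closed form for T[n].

Claim: T[n] = 2^n + 1.

Base case: T[1] = 3, and 2^1 + 1 = 2 + 1 = 3.
Assume T[r] = 2^r + 1 for some r ≥ 1.
Then T[r+1] = 2T[r] − 1 = 2·(2^r + 1) − 1 = 2^{r+1} + 2 − 1 = 2^{r+1} + 1.
Hence T[n] = 2^n + 1 for every n ≥ 1, by induction.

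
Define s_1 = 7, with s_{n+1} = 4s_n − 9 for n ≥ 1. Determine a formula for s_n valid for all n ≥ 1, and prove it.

Claim: s_n = 4^n + 3.

Base case: s_1 = 7, and 4^1 + 3 = 4 + 3 = 7.
Assume s_j = 4^j + 3 for some j ≥ 1.
Then s_{j+1} = 4s_j − 9 = 4·(4^j + 3) − 9 = 4^{j+1} + 12 − 9 = 4^{j+1} + 3.
So the formula holds for j+1, and by induction s_n = 4^n + 3 for all n ≥ 1.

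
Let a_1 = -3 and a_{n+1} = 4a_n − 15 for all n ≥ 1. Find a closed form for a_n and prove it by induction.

Claim: a_n = -2·4^n + 5.

Base case: a_1 = -3, and -2·4^1 + 5 = -8 + 5 = -3.
Assume a_k = -2·4^k + 5 for some k ≥ 1.
Then a_{k+1} = 4a_k − 15 = 4·(-2·4^k + 5) − 15 = -8·4^k + 20 − 15 = -2·4^{k+1} + 5.
This completes the inductive step, so a_n = -2·4^n + 5 for all n ≥ 1.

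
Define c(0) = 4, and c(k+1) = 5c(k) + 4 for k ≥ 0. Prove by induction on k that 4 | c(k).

Base case: c(0) = 4 = 4·1, so 4 | c(0).
Assume 4 | c(m), so c(m) = 4t for some integer t.
Then c(m+1) = 5c(m) + 4 = 5·(4t) + 4 = 4(5t + 1), so 4 | c(m+1).
Hence 4 | c(k) for every k ≥ 0, by induction.

4 | c(k)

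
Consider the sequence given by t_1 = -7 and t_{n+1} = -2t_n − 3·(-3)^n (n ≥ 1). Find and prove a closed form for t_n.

Claim: t_n = -(-2)^n + 3·(-3)^n.

Base case: t_1 = -7, and -(-2)^1 + 3·(-3)^1 = 2 − 9 = -7.
Assume t_r = -(-2)^r + 3·(-3)^r for some r ≥ 1.
Then t_{r+1} = -2t_r − 3·(-3)^r = -2·(-(-2)^r + 3·(-3)^r) − 3·(-3)^r = -(-2)^{r+1} − 6·(-3)^r − 3·(-3)^r = -(-2)^{r+1} − 9·(-3)^r = -(-2)^{r+1} + 3·(-3)^{r+1}.
This completes the inductive step, so t_n = -(-2)^n + 3·(-3)^n for all n ≥ 1.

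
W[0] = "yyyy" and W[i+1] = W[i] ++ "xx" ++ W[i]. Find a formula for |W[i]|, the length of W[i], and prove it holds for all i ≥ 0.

Claim: |W[i]| = 6·2^i − 2.

Base case: |W[0]| = 4, and 6·2^0 − 2 = 4.
Assume |W[k]| = 6·2^k − 2.
Then |W[k+1]| = |W[k]| + 2 + |W[k]| = 2|W[k]| + 2 = 2(6·2^k − 2) + 2 = 6·2^{k+1} − 4 + 2 = 6·2^{k+1} − 2.
Hence |W[i]| = 6·2^i − 2 for every i ≥ 0, by induction.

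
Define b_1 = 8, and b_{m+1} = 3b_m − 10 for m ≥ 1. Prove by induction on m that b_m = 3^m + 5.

Base case: b_1 = 8, and 3^1 + 5 = 3 + 5 = 8.
Assume b_r = 3^r + 5 for some r ≥ 1.
Then b_{r+1} = 3b_r − 10 = 3·(3^r + 5) − 10 = 3^{r+1} + 15 − 10 = 3^{r+1} + 5.
By induction, b_m = 3^m + 5 for all m ≥ 1.

b_m = 3^m + 5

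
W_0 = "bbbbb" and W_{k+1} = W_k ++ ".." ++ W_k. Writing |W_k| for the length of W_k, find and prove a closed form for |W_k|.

Claim: |W_k| = 7·2^k − 2.

Base case: |W_0| = 5, and 7·2^0 − 2 = 5.
Assume |W_m| = 7·2^m − 2.
Then |W_{m+1}| = |W_m| + 2 + |W_m| = 2|W_m| + 2 = 2(7·2^m − 2) + 2 = 7·2^{m+1} − 4 + 2 = 7·2^{m+1} − 2.
Hence |W_k| = 7·2^k − 2 for every k ≥ 0, by induction.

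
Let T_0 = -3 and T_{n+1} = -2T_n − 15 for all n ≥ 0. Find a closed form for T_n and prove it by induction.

Claim: T_n = 2·(-2)^n − 5.

Base case: T_0 = -3, and 2·(-2)^0 − 5 = 2 − 5 = -3.
Assume T_r = 2·(-2)^r − 5 for some r ≥ 0.
Then T_{r+1} = -2T_r − 15 = -2·(2·(-2)^r − 5) − 15 = -4·(-2)^r + 10 − 15 = 2·(-2)^{r+1} − 5.
By induction, T_n = 2·(-2)^n − 5 for all n ≥ 0.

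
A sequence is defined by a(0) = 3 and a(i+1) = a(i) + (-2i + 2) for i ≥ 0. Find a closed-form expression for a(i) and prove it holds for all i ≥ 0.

Claim: a(i) = -i^2 + 3i + 3.

Base case: a(0) = 3, and -0^2 + 3·0 + 3 = 3.
Assume a(r) = -r^2 + 3r + 3.
Then a(r+1) = a(r) + (-2r + 2) = (-r^2 + 3r + 3) + (-2r + 2) = -r^2 + r + 5,
and -(r+1)^2 + 3·(r+1) + 3 = -r^2 + r + 5.
Hence a(i) = -i^2 + 3i + 3 for every i ≥ 0, by induction.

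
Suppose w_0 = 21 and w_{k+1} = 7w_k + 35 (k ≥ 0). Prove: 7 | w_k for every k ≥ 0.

Base case: w_0 = 21 = 7·3, so 7 | w_0.
Assume 7 | w_r, so w_r = 7t for some integer t.
Then w_{r+1} = 7w_r + 35 = 7·(7t) + 35 = 7(7t + 5), so 7 | w_{r+1}.
So the property holds for r+1, and by induction 7 | w_k for all k ≥ 0.

7 | w_k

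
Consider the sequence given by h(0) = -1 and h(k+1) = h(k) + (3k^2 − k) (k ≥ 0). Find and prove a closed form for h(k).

Claim: h(k) = k^3 − 2k^2 + k − 1.

Base case: h(0) = -1, and 0^3 − 2·0^2 + 0 − 1 = -1.
Assume h(r) = r^3 − 2r^2 + r − 1.
Then h(r+1) = h(r) + (3r^2 − r) = (r^3 − 2r^2 + r − 1) + (3r^2 − r) = r^3 + r^2 − 1,
and (r+1)^3 − 2·(r+1)^2 + (r+1) − 1 = r^3 + r^2 − 1.
By induction, h(k) = k^3 − 2k^2 + k − 1 for all k ≥ 0.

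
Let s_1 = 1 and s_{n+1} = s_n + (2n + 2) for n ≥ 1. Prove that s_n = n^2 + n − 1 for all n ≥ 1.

Base case: s_1 = 1, and 1^2 + 1 − 1 = 1.
Assume s_k = k^2 + k − 1.
Then s_{k+1} = s_k + (2k + 2) = (k^2 + k − 1) + (2k + 2) = k^2 + 3k + 1,
and (k+1)^2 + (k+1) − 1 = k^2 + 3k + 1.
By induction, s_n = n^2 + n − 1 for all n ≥ 1.

s_n = n^2 + n − 1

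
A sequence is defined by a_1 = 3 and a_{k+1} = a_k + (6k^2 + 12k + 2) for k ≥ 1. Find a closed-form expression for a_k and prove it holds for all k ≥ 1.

Claim: a_k = 2k^3 + 3k^2 − 3k + 1.

Base case: a_1 = 3, and 2·1^3 + 3·1^2 − 3·1 + 1 = 3.
Assume a_r = 2r^3 + 3r^2 − 3r + 1.
Then a_{r+1} = a_r + (6r^2 + 12r + 2) = (2r^3 + 3r^2 − 3r + 1) + (6r^2 + 12r + 2) = 2r^3 + 9r^2 + 9r + 3,
and 2·(r+1)^3 + 3·(r+1)^2 − 3·(r+1) + 1 = 2r^3 + 9r^2 + 9r + 3.
This completes the inductive step, so a_k = 2k^3 + 3k^2 − 3k + 1 for all k ≥ 1.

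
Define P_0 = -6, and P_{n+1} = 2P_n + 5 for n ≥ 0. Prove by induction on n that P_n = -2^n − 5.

Base case: P_0 = -6, and -2^0 − 5 = -1 − 5 = -6.
Assume P_m = -2^m − 5 for some m ≥ 0.
Then P_{m+1} = 2P_m + 5 = 2·(-2^m − 5) + 5 = -2^{m+1} − 10 + 5 = -2^{m+1} − 5.
So the formula holds for m+1, and by induction P_n = -2^n − 5 for all n ≥ 0.

P_n = -2^n − 5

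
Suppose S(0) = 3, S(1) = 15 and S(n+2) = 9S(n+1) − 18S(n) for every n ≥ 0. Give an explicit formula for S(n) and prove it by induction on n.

Claim: S(n) = 3^n + 2·6^n.

Base cases: S(0) = 3 and 3^0 + 2·6^0 = 3; S(1) = 15 and 3^1 + 2·6^1 = 15.
Assume S(j) = 3^j + 2·6^j for all 0 ≤ j ≤ m, where m ≥ 1.
Then S(m+1) = 9S(m) − 18S(m−1) = 9·(3^m + 2·6^m) − 18·(3^{m−1} + 2·6^{m−1}) = (9·3 − 18)3^{m−1} + 2·(9·6 − 18)6^{m−1} = 9·3^{m−1} + 72·6^{m−1} = 3^{m+1} + 2·6^{m+1}.
So the formula holds for m+1, and by strong induction S(n) = 3^n + 2·6^n for all n ≥ 0.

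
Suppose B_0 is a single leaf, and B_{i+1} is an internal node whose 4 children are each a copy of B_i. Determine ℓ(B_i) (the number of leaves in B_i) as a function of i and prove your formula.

Claim: ℓ(B_i) = 4^i.

Base case: ℓ(B_0) = 1, and 4^0 = 1.
Assume ℓ(B_m) = 4^m.
Then ℓ(B_{m+1}) = 4·ℓ(B_m) = 4·4^m = 4^{m+1}.
By induction, ℓ(B_i) = 4^i for all i ≥ 0.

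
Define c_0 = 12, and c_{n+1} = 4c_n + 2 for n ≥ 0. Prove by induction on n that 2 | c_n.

Base case: c_0 = 12 = 2·6, so 2 | c_0.
Assume 2 | c_m, so c_m = 2t for some integer t.
Then c_{m+1} = 4c_m + 2 = 4·(2t) + 2 = 2(4t + 1), so 2 | c_{m+1}.
This completes the inductive step, so 2 | c_n for all n ≥ 0.

2 | c_n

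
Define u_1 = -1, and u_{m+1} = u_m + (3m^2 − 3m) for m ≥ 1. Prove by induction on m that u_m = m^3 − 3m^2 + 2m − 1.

Base case: u_1 = -1, and 1^3 − 3·1^2 + 2·1 − 1 = -1.
Assume u_k = k^3 − 3k^2 + 2k − 1.
Then u_{k+1} = u_k + (3k^2 − 3k) = (k^3 − 3k^2 + 2k − 1) + (3k^2 − 3k) = k^3 − k − 1,
and (k+1)^3 − 3·(k+1)^2 + 2·(k+1) − 1 = k^3 − k − 1.
This completes the inductive step, so u_m = m^3 − 3m^2 + 2m − 1 for all m ≥ 1.

u_m = m^3 − 3m^2 + 2m − 1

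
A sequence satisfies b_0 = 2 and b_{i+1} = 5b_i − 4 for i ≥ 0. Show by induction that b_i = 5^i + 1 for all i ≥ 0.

Base case: b_0 = 2, and 5^0 + 1 = 1 + 1 = 2.
Assume b_j = 5^j + 1 for some j ≥ 0.
Then b_{j+1} = 5b_j − 4 = 5·(5^j + 1) − 4 = 5^{j+1} + 5 − 4 = 5^{j+1} + 1.
Hence b_i = 5^i + 1 for every i ≥ 0, by induction.

b_i = 5^i + 1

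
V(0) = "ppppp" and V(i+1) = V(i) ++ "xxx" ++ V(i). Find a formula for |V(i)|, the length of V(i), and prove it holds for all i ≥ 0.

Claim: |V(i)| = 2^{i+3} − 3.

Base case: |V(0)| = 5, and 2^{0+3} − 3 = 5.
Assume |V(k)| = 2^{k+3} − 3.
Then |V(k+1)| = |V(k)| + 3 + |V(k)| = 2|V(k)| + 3 = 2(2^{k+3} − 3) + 3 = 2^{k+1+3} − 6 + 3 = 2^{k+1+3} − 3.
By induction, |V(i)| = 2^{i+3} − 3 for all i ≥ 0.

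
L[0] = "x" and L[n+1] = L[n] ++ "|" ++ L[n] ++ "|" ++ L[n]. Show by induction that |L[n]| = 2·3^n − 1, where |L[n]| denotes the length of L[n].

Base case: |L[0]| = 1, and 2·3^0 − 1 = 1.
Assume |L[m]| = 2·3^m − 1.
Then |L[m+1]| = 3|L[m]| + 2 = 3(2·3^m − 1) + 2 = 2·3^{m+1} − 3 + 2 = 2·3^{m+1} − 1.
So the formula holds for m+1, and by induction |L[n]| = 2·3^n − 1 for all n ≥ 0.

|L[n]| = 2·3^n − 1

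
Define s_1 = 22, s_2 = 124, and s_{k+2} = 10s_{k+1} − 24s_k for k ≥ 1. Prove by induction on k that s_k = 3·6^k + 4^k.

Base cases: s_1 = 22 and 3·6^1 + 4^1 = 22; s_2 = 124 and 3·6^2 + 4^2 = 124.
Assume s_j = 3·6^j + 4^j for all 1 ≤ j ≤ r, where r ≥ 2.
Then s_{r+1} = 10s_r − 24s_{r−1} = 10·(3·6^r + 4^r) − 24·(3·6^{r−1} + 4^{r−1}) = 3·(10·6 − 24)6^{r−1} + (10·4 − 24)4^{r−1} = 108·6^{r−1} + 16·4^{r−1} = 3·6^{r+1} + 4^{r+1}.
By strong induction, s_k = 3·6^k + 4^k for all k ≥ 1.

s_k = 3·6^k + 4^k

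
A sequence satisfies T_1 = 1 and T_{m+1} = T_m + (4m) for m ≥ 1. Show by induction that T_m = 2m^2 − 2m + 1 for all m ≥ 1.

Base case: T_1 = 1, and 2·1^2 − 2·1 + 1 = 1.
Assume T_j = 2j^2 − 2j + 1.
Then T_{j+1} = T_j + (4j) = (2j^2 − 2j + 1) + (4j) = 2j^2 + 2j + 1,
and 2·(j+1)^2 − 2·(j+1) + 1 = 2j^2 + 2j + 1.
By induction, T_m = 2m^2 − 2m + 1 for all m ≥ 1.

T_m = 2m^2 − 2m + 1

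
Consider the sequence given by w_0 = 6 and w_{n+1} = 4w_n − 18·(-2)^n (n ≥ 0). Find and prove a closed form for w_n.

Claim: w_n = 3·4^n + 3·(-2)^n.

Base case: w_0 = 6, and 3·4^0 + 3·(-2)^0 = 3 + 3 = 6.
Assume w_j = 3·4^j + 3·(-2)^j for some j ≥ 0.
Then w_{j+1} = 4w_j − 18·(-2)^j = 4·(3·4^j + 3·(-2)^j) − 18·(-2)^j = 3·4^{j+1} + 12·(-2)^j − 18·(-2)^j = 3·4^{j+1} − 6·(-2)^j = 3·4^{j+1} + 3·(-2)^{j+1}.
By induction, w_n = 3·4^n + 3·(-2)^n for all n ≥ 0.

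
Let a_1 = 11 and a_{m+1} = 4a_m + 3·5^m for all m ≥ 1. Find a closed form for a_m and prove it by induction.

Claim: a_m = -4^m + 3·5^m.

Base case: a_1 = 11, and -4^1 + 3·5^1 = -4 + 15 = 11.
Assume a_r = -4^r + 3·5^r for some r ≥ 1.
Then a_{r+1} = 4a_r + 3·5^r = 4·(-4^r + 3·5^r) + 3·5^r = -4^{r+1} + 12·5^r + 3·5^r = -4^{r+1} + 15·5^r = -4^{r+1} + 3·5^{r+1}.
This completes the inductive step, so a_m = -4^m + 3·5^m for all m ≥ 1.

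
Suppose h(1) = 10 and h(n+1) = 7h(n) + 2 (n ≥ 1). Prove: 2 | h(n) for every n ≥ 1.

Base case: h(1) = 10 = 2·5, so 2 | h(1).
Assume 2 | h(m), so h(m) = 2t for some integer t.
Then h(m+1) = 7h(m) + 2 = 7·(2t) + 2 = 2(7t + 1), so 2 | h(m+1).
This completes the inductive step, so 2 | h(n) for all n ≥ 1.

2 | h(n)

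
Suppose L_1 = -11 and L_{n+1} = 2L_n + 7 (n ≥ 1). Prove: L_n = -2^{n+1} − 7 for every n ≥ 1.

Base case: L_1 = -11, and -2^{1+1} − 7 = -4 − 7 = -11.
Assume L_m = -2^{m+1} − 7 for some m ≥ 1.
Then L_{m+1} = 2L_m + 7 = 2·(-2^{m+1} − 7) + 7 = -2^{m+2} − 14 + 7 = -2^{m+2} − 7.
So the formula holds for m+1, and by induction L_n = -2^{n+1} − 7 for all n ≥ 1.

L_n = -2^{n+1} − 7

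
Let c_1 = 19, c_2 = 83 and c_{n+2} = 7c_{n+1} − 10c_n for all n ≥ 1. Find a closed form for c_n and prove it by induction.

Claim: c_n = 3·5^n + 2·2^n.

Base cases: c_1 = 19 and 3·5^1 + 2·2^1 = 19; c_2 = 83 and 3·5^2 + 2·2^2 = 83.
Assume c_j = 3·5^j + 2·2^j for all 1 ≤ j ≤ r, where r ≥ 2.
Then c_{r+1} = 7c_r − 10c_{r−1} = 7·(3·5^r + 2·2^r) − 10·(3·5^{r−1} + 2·2^{r−1}) = 3·(7·5 − 10)5^{r−1} + 2·(7·2 − 10)2^{r−1} = 75·5^{r−1} + 8·2^{r−1} = 3·5^{r+1} + 2·2^{r+1}.
Hence c_n = 3·5^n + 2·2^n for every n ≥ 1, by strong induction.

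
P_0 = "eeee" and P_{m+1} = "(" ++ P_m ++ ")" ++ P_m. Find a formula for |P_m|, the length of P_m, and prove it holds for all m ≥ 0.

Claim: |P_m| = 6·2^m − 2.

Base case: |P_0| = 4, and 6·2^0 − 2 = 4.
Assume |P_j| = 6·2^j − 2.
Then |P_{j+1}| = 1 + |P_j| + 1 + |P_j| = 2|P_j| + 2 = 2(6·2^j − 2) + 2 = 6·2^{j+1} − 4 + 2 = 6·2^{j+1} − 2.
Hence |P_m| = 6·2^m − 2 for every m ≥ 0, by induction.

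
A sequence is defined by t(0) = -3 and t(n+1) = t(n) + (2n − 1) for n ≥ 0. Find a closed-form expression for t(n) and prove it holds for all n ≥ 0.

Claim: t(n) = n^2 − 2n − 3.

Base case: t(0) = -3, and 0^2 − 2·0 − 3 = -3.
Assume t(k) = k^2 − 2k − 3.
Then t(k+1) = t(k) + (2k − 1) = (k^2 − 2k − 3) + (2k − 1) = k^2 − 4,
and (k+1)^2 − 2·(k+1) − 3 = k^2 − 4.
By induction, t(n) = n^2 − 2n − 3 for all n ≥ 0.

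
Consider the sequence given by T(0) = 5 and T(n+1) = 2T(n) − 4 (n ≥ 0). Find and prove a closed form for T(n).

Claim: T(n) = 2^n + 4.

Base case: T(0) = 5, and 2^0 + 4 = 1 + 4 = 5.
Assume T(j) = 2^j + 4 for some j ≥ 0.
Then T(j+1) = 2T(j) − 4 = 2·(2^j + 4) − 4 = 2^{j+1} + 8 − 4 = 2^{j+1} + 4.
So the formula holds for j+1, and by induction T(n) = 2^n + 4 for all n ≥ 0.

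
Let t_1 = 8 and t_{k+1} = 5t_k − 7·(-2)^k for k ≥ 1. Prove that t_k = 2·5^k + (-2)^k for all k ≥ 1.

Base case: t_1 = 8, and 2·5^1 + (-2)^1 = 10 − 2 = 8.
Assume t_j = 2·5^j + (-2)^j for some j ≥ 1.
Then t_{j+1} = 5t_j − 7·(-2)^j = 5·(2·5^j + (-2)^j) − 7·(-2)^j = 2·5^{j+1} + 5·(-2)^j − 7·(-2)^j = 2·5^{j+1} − 2·(-2)^j = 2·5^{j+1} + (-2)^{j+1}.
So the formula holds for j+1, and by induction t_k = 2·5^k + (-2)^k for all k ≥ 1.

t_k = 2·5^k + (-2)^k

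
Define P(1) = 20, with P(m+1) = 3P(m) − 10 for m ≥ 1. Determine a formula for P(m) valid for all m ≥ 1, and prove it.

Claim: P(m) = 5·3^m + 5.

Base case: P(1) = 20, and 5·3^1 + 5 = 15 + 5 = 20.
Assume P(r) = 5·3^r + 5 for some r ≥ 1.
Then P(r+1) = 3P(r) − 10 = 3·(5·3^r + 5) − 10 = 15·3^r + 15 − 10 = 5·3^{r+1} + 5.
So the formula holds for r+1, and by induction P(m) = 5·3^m + 5 for all m ≥ 1.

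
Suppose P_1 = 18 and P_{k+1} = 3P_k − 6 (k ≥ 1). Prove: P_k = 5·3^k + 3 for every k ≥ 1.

Base case: P_1 = 18, and 5·3^1 + 3 = 15 + 3 = 18.
Assume P_m = 5·3^m + 3 for some m ≥ 1.
Then P_{m+1} = 3P_m − 6 = 3·(5·3^m + 3) − 6 = 15·3^m + 9 − 6 = 5·3^{m+1} + 3.
So the formula holds for m+1, and by induction P_k = 5·3^k + 3 for all k ≥ 1.

P_k = 5·3^k + 3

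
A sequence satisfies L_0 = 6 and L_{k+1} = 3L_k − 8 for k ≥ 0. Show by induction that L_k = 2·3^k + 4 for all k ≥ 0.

Base case: L_0 = 6, and 2·3^0 + 4 = 2 + 4 = 6.
Assume L_j = 2·3^j + 4 for some j ≥ 0.
Then L_{j+1} = 3L_j − 8 = 3·(2·3^j + 4) − 8 = 6·3^j + 12 − 8 = 2·3^{j+1} + 4.
By induction, L_k = 2·3^k + 4 for all k ≥ 0.

L_k = 2·3^k + 4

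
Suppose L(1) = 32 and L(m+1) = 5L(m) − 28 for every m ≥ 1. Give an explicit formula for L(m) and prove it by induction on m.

Claim: L(m) = 5^{m+1} + 7.

Base case: L(1) = 32, and 5^{1+1} + 7 = 25 + 7 = 32.
Assume L(k) = 5^{k+1} + 7 for some k ≥ 1.
Then L(k+1) = 5L(k) − 28 = 5·(5^{k+1} + 7) − 28 = 5^{k+2} + 35 − 28 = 5^{k+2} + 7.
Hence L(m) = 5^{m+1} + 7 for every m ≥ 1, by induction.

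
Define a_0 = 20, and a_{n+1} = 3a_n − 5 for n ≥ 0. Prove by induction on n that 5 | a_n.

Base case: a_0 = 20 = 5·4, so 5 | a_0.
Assume 5 | a_r, so a_r = 5t for some integer t.
Then a_{r+1} = 3a_r − 5 = 3·(5t) − 5 = 5(3t − 1), so 5 | a_{r+1}.
By induction, 5 | a_n for all n ≥ 0.

5 | a_n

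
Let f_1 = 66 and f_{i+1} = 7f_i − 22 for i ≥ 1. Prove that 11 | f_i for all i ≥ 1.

Base case: f_1 = 66 = 11·6, so 11 | f_1.
Assume 11 | f_r, so f_r = 11t for some integer t.
Then f_{r+1} = 7f_r − 22 = 7·(11t) − 22 = 11(7t − 2), so 11 | f_{r+1}.
This completes the inductive step, so 11 | f_i for all i ≥ 1.

11 | f_i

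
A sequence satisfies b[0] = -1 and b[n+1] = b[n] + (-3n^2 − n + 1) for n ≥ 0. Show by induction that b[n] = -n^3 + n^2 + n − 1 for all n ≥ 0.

Base case: b[0] = -1, and -0^3 + 0^2 + 0 − 1 = -1.
Assume b[m] = -m^3 + m^2 + m − 1.
Then b[m+1] = b[m] + (-3m^2 − m + 1) = (-m^3 + m^2 + m − 1) + (-3m^2 − m + 1) = -m^3 − 2m^2,
and -(m+1)^3 + (m+1)^2 + (m+1) − 1 = -m^3 − 2m^2.
By induction, b[n] = -n^3 + n^2 + n − 1 for all n ≥ 0.

b[n] = -n^3 + n^2 + n − 1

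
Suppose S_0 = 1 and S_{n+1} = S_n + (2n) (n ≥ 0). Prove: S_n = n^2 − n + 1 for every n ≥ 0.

Base case: S_0 = 1, and 0^2 − 0 + 1 = 1.
Assume S_j = j^2 − j + 1.
Then S_{j+1} = S_j + (2j) = (j^2 − j + 1) + (2j) = j^2 + j + 1,
and (j+1)^2 − (j+1) + 1 = j^2 + j + 1.
Hence S_n = n^2 − n + 1 for every n ≥ 0, by induction.

S_n = n^2 − n + 1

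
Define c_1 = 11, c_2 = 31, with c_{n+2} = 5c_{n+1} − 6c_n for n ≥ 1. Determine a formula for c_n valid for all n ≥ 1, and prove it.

Claim: c_n = 3·3^n + 2^n.

Base cases: c_1 = 11 and 3·3^1 + 2^1 = 11; c_2 = 31 and 3·3^2 + 2^2 = 31.
Assume c_j = 3·3^j + 2^j for all 1 ≤ j ≤ m, where m ≥ 2.
Then c_{m+1} = 5c_m − 6c_{m−1} = 5·(3·3^m + 2^m) − 6·(3·3^{m−1} + 2^{m−1}) = 3·(5·3 − 6)3^{m−1} + (5·2 − 6)2^{m−1} = 27·3^{m−1} + 4·2^{m−1} = 3·3^{m+1} + 2^{m+1}.
This completes the inductive step, so c_n = 3·3^n + 2^n for all n ≥ 1.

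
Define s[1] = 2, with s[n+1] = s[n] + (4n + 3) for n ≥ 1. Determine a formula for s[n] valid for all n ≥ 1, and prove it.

Claim: s[n] = 2n^2 + n − 1.

Base case: s[1] = 2, and 2·1^2 + 1 − 1 = 2.
Assume s[k] = 2k^2 + k − 1.
Then s[k+1] = s[k] + (4k + 3) = (2k^2 + k − 1) + (4k + 3) = 2k^2 + 5k + 2,
and 2·(k+1)^2 + (k+1) − 1 = 2k^2 + 5k + 2.
By induction, s[n] = 2n^2 + n − 1 for all n ≥ 1.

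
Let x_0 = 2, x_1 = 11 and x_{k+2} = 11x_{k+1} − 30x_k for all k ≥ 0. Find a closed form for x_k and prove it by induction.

Claim: x_k = 6^k + 5^k.

Base cases: x_0 = 2 and 6^0 + 5^0 = 2; x_1 = 11 and 6^1 + 5^1 = 11.
Assume x_j = 6^j + 5^j for all 0 ≤ j ≤ r, where r ≥ 1.
Then x_{r+1} = 11x_r − 30x_{r−1} = 11·(6^r + 5^r) − 30·(6^{r−1} + 5^{r−1}) = (11·6 − 30)6^{r−1} + (11·5 − 30)5^{r−1} = 36·6^{r−1} + 25·5^{r−1} = 6^{r+1} + 5^{r+1}.
This completes the inductive step, so x_k = 6^k + 5^k for all k ≥ 0.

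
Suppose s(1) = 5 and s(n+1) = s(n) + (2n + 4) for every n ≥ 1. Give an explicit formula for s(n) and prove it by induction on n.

Claim: s(n) = n^2 + 3n + 1.

Base case: s(1) = 5, and 1^2 + 3·1 + 1 = 5.
Assume s(m) = m^2 + 3m + 1.
Then s(m+1) = s(m) + (2m + 4) = (m^2 + 3m + 1) + (2m + 4) = m^2 + 5m + 5,
and (m+1)^2 + 3·(m+1) + 1 = m^2 + 5m + 5.
This completes the inductive step, so s(n) = n^2 + 3n + 1 for all n ≥ 1.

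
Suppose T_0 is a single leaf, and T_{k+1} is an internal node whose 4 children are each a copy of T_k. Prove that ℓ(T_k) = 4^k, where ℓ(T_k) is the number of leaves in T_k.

Base case: ℓ(T_0) = 1, and 4^0 = 1.
Assume ℓ(T_r) = 4^r.
Then ℓ(T_{r+1}) = 4·ℓ(T_r) = 4·4^r = 4^{r+1}.
This completes the inductive step, so ℓ(T_k) = 4^k for all k ≥ 0.

ℓ(T_k) = 4^k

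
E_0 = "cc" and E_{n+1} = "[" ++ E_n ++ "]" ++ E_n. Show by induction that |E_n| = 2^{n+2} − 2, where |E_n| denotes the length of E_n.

Base case: |E_0| = 2, and 2^{0+2} − 2 = 2.
Assume |E_m| = 2^{m+2} − 2.
Then |E_{m+1}| = 1 + |E_m| + 1 + |E_m| = 2|E_m| + 2 = 2(2^{m+2} − 2) + 2 = 2^{m+3} − 4 + 2 = 2^{m+3} − 2.
So the formula holds for m+1, and by induction |E_n| = 2^{n+2} − 2 for all n ≥ 0.

|E_n| = 2^{n+2} − 2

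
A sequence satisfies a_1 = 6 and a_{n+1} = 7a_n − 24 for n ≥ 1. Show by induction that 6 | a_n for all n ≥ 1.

Base case: a_1 = 6 = 6·1, so 6 | a_1.
Assume 6 | a_k, so a_k = 6t for some integer t.
Then a_{k+1} = 7a_k − 24 = 7·(6t) − 24 = 6(7t − 4), so 6 | a_{k+1}.
This completes the inductive step, so 6 | a_n for all n ≥ 1.

6 | a_n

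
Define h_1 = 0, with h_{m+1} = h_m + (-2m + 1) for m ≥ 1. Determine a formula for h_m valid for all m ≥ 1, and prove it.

Claim: h_m = -m^2 + 2m − 1.

Base case: h_1 = 0, and -1^2 + 2·1 − 1 = 0.
Assume h_j = -j^2 + 2j − 1.
Then h_{j+1} = h_j + (-2j + 1) = (-j^2 + 2j − 1) + (-2j + 1) = -j^2,
and -(j+1)^2 + 2·(j+1) − 1 = -j^2.
This completes the inductive step, so h_m = -m^2 + 2m − 1 for all m ≥ 1.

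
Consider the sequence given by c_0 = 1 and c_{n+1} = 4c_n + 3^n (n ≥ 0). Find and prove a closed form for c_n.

Claim: c_n = 2·4^n − 3^n.

Base case: c_0 = 1, and 2·4^0 − 3^0 = 2 − 1 = 1.
Assume c_m = 2·4^m − 3^m for some m ≥ 0.
Then c_{m+1} = 4c_m + 3^m = 4·(2·4^m − 3^m) + 3^m = 2·4^{m+1} − 4·3^m + 3^m = 2·4^{m+1} − 3·3^m = 2·4^{m+1} − 3^{m+1}.
Hence c_n = 2·4^n − 3^n for every n ≥ 0, by induction.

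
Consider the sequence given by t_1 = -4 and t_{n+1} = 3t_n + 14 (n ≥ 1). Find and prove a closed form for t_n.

Claim: t_n = 3^n − 7.

Base case: t_1 = -4, and 3^1 − 7 = 3 − 7 = -4.
Assume t_k = 3^k − 7 for some k ≥ 1.
Then t_{k+1} = 3t_k + 14 = 3·(3^k − 7) + 14 = 3^{k+1} − 21 + 14 = 3^{k+1} − 7.
This completes the inductive step, so t_n = 3^n − 7 for all n ≥ 1.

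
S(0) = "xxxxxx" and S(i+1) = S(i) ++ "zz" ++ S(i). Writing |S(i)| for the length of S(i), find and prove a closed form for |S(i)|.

Claim: |S(i)| = 2^{i+3} − 2.

Base case: |S(0)| = 6, and 2^{0+3} − 2 = 6.
Assume |S(j)| = 2^{j+3} − 2.
Then |S(j+1)| = |S(j)| + 2 + |S(j)| = 2|S(j)| + 2 = 2(2^{j+3} − 2) + 2 = 2^{j+1+3} − 4 + 2 = 2^{j+1+3} − 2.
By induction, |S(i)| = 2^{i+3} − 2 for all i ≥ 0.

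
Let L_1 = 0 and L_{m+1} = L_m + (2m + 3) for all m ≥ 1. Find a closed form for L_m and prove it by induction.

Claim: L_m = m^2 + 2m − 3.

Base case: L_1 = 0, and 1^2 + 2·1 − 3 = 0.
Assume L_k = k^2 + 2k − 3.
Then L_{k+1} = L_k + (2k + 3) = (k^2 + 2k − 3) + (2k + 3) = k^2 + 4k,
and (k+1)^2 + 2·(k+1) − 3 = k^2 + 4k.
This completes the inductive step, so L_m = m^2 + 2m − 3 for all m ≥ 1.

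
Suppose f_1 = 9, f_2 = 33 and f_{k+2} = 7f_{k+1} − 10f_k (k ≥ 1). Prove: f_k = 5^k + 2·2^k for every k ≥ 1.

Base cases: f_1 = 9 and 5^1 + 2·2^1 = 9; f_2 = 33 and 5^2 + 2·2^2 = 33.
Assume f_j = 5^j + 2·2^j for all 1 ≤ j ≤ r, where r ≥ 2.
Then f_{r+1} = 7f_r − 10f_{r−1} = 7·(5^r + 2·2^r) − 10·(5^{r−1} + 2·2^{r−1}) = (7·5 − 10)5^{r−1} + 2·(7·2 − 10)2^{r−1} = 25·5^{r−1} + 8·2^{r−1} = 5^{r+1} + 2·2^{r+1}.
Hence f_k = 5^k + 2·2^k for every k ≥ 1, by strong induction.

f_k = 5^k + 2·2^k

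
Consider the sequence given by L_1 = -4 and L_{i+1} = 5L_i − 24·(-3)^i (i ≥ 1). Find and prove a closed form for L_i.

Claim: L_i = 5^i + 3·(-3)^i.

Base case: L_1 = -4, and 5^1 + 3·(-3)^1 = 5 − 9 = -4.
Assume L_k = 5^k + 3·(-3)^k for some k ≥ 1.
Then L_{k+1} = 5L_k − 24·(-3)^k = 5·(5^k + 3·(-3)^k) − 24·(-3)^k = 5^{k+1} + 15·(-3)^k − 24·(-3)^k = 5^{k+1} − 9·(-3)^k = 5^{k+1} + 3·(-3)^{k+1}.
Hence L_i = 5^i + 3·(-3)^i for every i ≥ 1, by induction.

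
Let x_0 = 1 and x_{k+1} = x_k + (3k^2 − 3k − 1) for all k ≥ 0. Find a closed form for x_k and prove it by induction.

Claim: x_k = k^3 − 3k^2 + k + 1.

Base case: x_0 = 1, and 0^3 − 3·0^2 + 0 + 1 = 1.
Assume x_r = r^3 − 3r^2 + r + 1.
Then x_{r+1} = x_r + (3r^2 − 3r − 1) = (r^3 − 3r^2 + r + 1) + (3r^2 − 3r − 1) = r^3 − 2r,
and (r+1)^3 − 3·(r+1)^2 + (r+1) + 1 = r^3 − 2r.
Hence x_k = k^3 − 3k^2 + k + 1 for every k ≥ 0, by induction.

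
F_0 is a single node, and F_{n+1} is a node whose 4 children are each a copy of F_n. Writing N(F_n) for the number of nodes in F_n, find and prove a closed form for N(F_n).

Claim: N(F_n) = (4^{n+1} − 1)/3.

Base case: N(F_0) = 1, and (4^{0+1} − 1)/3 = 1.
Assume N(F_j) = (4^{j+1} − 1)/3.
Then N(F_{j+1}) = 1 + 4N(F_j) = 1 + 4·(4^{j+1} − 1)/3 = 1 + (4^{j+2} − 4)/3 = (3 + 4^{j+2} − 4)/3 = (4^{j+2} − 1)/3.
Hence N(F_n) = (4^{n+1} − 1)/3 for every n ≥ 0, by induction.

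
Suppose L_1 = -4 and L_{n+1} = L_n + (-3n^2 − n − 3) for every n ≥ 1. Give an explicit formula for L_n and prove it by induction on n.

Claim: L_n = -n^3 + n^2 − 3n − 1.

Base case: L_1 = -4, and -1^3 + 1^2 − 3·1 − 1 = -4.
Assume L_k = -k^3 + k^2 − 3k − 1.
Then L_{k+1} = L_k + (-3k^2 − k − 3) = (-k^3 + k^2 − 3k − 1) + (-3k^2 − k − 3) = -k^3 − 2k^2 − 4k − 4,
and -(k+1)^3 + (k+1)^2 − 3·(k+1) − 1 = -k^3 − 2k^2 − 4k − 4.
Hence L_n = -n^3 + n^2 − 3n − 1 for every n ≥ 1, by induction.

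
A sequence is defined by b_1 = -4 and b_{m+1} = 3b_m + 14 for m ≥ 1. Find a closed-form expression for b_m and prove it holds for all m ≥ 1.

Claim: b_m = 3^m − 7.

Base case: b_1 = -4, and 3^1 − 7 = 3 − 7 = -4.
Assume b_r = 3^r − 7 for some r ≥ 1.
Then b_{r+1} = 3b_r + 14 = 3·(3^r − 7) + 14 = 3^{r+1} − 21 + 14 = 3^{r+1} − 7.
Hence b_m = 3^m − 7 for every m ≥ 1, by induction.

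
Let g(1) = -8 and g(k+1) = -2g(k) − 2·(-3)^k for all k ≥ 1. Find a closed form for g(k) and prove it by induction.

Claim: g(k) = (-2)^k + 2·(-3)^k.

Base case: g(1) = -8, and (-2)^1 + 2·(-3)^1 = -2 − 6 = -8.
Assume g(r) = (-2)^r + 2·(-3)^r for some r ≥ 1.
Then g(r+1) = -2g(r) − 2·(-3)^r = -2·((-2)^r + 2·(-3)^r) − 2·(-3)^r = (-2)^{r+1} − 4·(-3)^r − 2·(-3)^r = (-2)^{r+1} − 6·(-3)^r = (-2)^{r+1} + 2·(-3)^{r+1}.
So the formula holds for r+1, and by induction g(k) = (-2)^k + 2·(-3)^k for all k ≥ 1.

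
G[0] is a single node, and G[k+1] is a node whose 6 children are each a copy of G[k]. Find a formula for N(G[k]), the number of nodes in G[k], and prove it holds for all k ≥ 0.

Claim: N(G[k]) = (6^{k+1} − 1)/5.

Base case: N(G[0]) = 1, and (6^{0+1} − 1)/5 = 1.
Assume N(G[m]) = (6^{m+1} − 1)/5.
Then N(G[m+1]) = 1 + 6N(G[m]) = 1 + 6·(6^{m+1} − 1)/5 = 1 + (6^{m+2} − 6)/5 = (5 + 6^{m+2} − 6)/5 = (6^{m+2} − 1)/5.
This completes the inductive step, so N(G[k]) = (6^{k+1} − 1)/5 for all k ≥ 0.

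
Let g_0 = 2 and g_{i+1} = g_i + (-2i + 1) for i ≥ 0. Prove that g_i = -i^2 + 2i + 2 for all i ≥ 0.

Base case: g_0 = 2, and -0^2 + 2·0 + 2 = 2.
Assume g_m = -m^2 + 2m + 2.
Then g_{m+1} = g_m + (-2m + 1) = (-m^2 + 2m + 2) + (-2m + 1) = -m^2 + 3,
and -(m+1)^2 + 2·(m+1) + 2 = -m^2 + 3.
Hence g_i = -i^2 + 2i + 2 for every i ≥ 0, by induction.

g_i = -i^2 + 2i + 2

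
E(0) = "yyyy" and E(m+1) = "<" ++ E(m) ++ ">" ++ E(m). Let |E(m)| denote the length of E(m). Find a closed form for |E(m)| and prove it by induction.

Claim: |E(m)| = 6·2^m − 2.

Base case: |E(0)| = 4, and 6·2^0 − 2 = 4.
Assume |E(k)| = 6·2^k − 2.
Then |E(k+1)| = 1 + |E(k)| + 1 + |E(k)| = 2|E(k)| + 2 = 2(6·2^k − 2) + 2 = 6·2^{k+1} − 4 + 2 = 6·2^{k+1} − 2.
This completes the inductive step, so |E(m)| = 6·2^m − 2 for all m ≥ 0.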